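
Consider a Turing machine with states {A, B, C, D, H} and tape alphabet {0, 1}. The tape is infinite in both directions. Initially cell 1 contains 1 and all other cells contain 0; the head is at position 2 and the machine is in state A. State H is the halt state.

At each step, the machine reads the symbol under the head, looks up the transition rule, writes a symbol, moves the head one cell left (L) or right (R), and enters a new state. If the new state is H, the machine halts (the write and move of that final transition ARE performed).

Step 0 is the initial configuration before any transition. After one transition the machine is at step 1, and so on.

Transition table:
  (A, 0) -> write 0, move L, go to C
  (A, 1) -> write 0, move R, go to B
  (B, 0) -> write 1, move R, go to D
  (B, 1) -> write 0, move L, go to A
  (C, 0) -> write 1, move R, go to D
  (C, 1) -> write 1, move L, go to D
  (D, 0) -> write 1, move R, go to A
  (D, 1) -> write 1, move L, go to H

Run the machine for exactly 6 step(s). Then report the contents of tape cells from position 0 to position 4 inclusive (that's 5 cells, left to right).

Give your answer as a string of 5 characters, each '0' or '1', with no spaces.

Answer: 10110

Derivation:
Step 1: in state A at pos 2, read 0 -> (A,0)->write 0,move L,goto C. Now: state=C, head=1, tape[0..3]=0100 (head:  ^)
Step 2: in state C at pos 1, read 1 -> (C,1)->write 1,move L,goto D. Now: state=D, head=0, tape[-1..3]=00100 (head:  ^)
Step 3: in state D at pos 0, read 0 -> (D,0)->write 1,move R,goto A. Now: state=A, head=1, tape[-1..3]=01100 (head:   ^)
Step 4: in state A at pos 1, read 1 -> (A,1)->write 0,move R,goto B. Now: state=B, head=2, tape[-1..3]=01000 (head:    ^)
Step 5: in state B at pos 2, read 0 -> (B,0)->write 1,move R,goto D. Now: state=D, head=3, tape[-1..4]=010100 (head:     ^)
Step 6: in state D at pos 3, read 0 -> (D,0)->write 1,move R,goto A. Now: state=A, head=4, tape[-1..5]=0101100 (head:      ^)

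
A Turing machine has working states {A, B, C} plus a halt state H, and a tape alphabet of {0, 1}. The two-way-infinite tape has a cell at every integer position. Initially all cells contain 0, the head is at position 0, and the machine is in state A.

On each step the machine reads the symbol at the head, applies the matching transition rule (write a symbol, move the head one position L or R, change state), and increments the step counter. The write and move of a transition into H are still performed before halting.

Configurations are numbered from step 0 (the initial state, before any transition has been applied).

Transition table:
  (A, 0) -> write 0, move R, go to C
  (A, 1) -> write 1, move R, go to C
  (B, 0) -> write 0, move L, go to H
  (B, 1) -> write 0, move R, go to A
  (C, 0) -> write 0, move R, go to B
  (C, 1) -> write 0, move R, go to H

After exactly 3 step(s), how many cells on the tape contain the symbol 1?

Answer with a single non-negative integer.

Step 1: in state A at pos 0, read 0 -> (A,0)->write 0,move R,goto C. Now: state=C, head=1, tape[-1..2]=0000 (head:   ^)
Step 2: in state C at pos 1, read 0 -> (C,0)->write 0,move R,goto B. Now: state=B, head=2, tape[-1..3]=00000 (head:    ^)
Step 3: in state B at pos 2, read 0 -> (B,0)->write 0,move L,goto H. Now: state=H, head=1, tape[-1..3]=00000 (head:   ^)
No cell contains 1 after step 3 -> 0 cell(s)

Answer: 0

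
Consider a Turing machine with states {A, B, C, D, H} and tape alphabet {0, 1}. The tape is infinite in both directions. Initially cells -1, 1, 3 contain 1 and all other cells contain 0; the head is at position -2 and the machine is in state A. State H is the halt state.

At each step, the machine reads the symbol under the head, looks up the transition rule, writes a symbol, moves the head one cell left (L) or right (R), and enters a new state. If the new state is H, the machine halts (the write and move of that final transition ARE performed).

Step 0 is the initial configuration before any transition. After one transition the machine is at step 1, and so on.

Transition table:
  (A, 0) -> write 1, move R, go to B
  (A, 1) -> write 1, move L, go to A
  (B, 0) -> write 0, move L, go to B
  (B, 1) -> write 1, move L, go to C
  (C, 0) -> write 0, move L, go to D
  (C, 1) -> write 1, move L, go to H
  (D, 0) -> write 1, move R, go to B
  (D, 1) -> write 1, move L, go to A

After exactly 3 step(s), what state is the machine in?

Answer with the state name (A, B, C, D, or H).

Answer: H

Derivation:
Step 1: in state A at pos -2, read 0 -> (A,0)->write 1,move R,goto B. Now: state=B, head=-1, tape[-3..4]=01101010 (head:   ^)
Step 2: in state B at pos -1, read 1 -> (B,1)->write 1,move L,goto C. Now: state=C, head=-2, tape[-3..4]=01101010 (head:  ^)
Step 3: in state C at pos -2, read 1 -> (C,1)->write 1,move L,goto H. Now: state=H, head=-3, tape[-4..4]=001101010 (head:  ^)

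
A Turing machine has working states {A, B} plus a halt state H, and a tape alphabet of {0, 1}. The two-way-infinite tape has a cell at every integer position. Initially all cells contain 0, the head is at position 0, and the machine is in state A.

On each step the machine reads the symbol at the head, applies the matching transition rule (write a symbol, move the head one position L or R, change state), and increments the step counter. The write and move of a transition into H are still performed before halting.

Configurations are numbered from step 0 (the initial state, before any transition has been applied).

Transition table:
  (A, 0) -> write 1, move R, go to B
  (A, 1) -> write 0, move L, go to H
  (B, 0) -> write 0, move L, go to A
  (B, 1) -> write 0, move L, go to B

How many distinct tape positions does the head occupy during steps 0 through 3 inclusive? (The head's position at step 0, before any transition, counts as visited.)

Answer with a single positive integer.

Answer: 3

Derivation:
Step 1: in state A at pos 0, read 0 -> (A,0)->write 1,move R,goto B. Now: state=B, head=1, tape[-1..2]=0100 (head:   ^)
Step 2: in state B at pos 1, read 0 -> (B,0)->write 0,move L,goto A. Now: state=A, head=0, tape[-1..2]=0100 (head:  ^)
Step 3: in state A at pos 0, read 1 -> (A,1)->write 0,move L,goto H. Now: state=H, head=-1, tape[-2..2]=00000 (head:  ^)
Head positions at steps 0..3: starting at 0, distinct positions visited = {-1, 0, 1} -> 3 position(s)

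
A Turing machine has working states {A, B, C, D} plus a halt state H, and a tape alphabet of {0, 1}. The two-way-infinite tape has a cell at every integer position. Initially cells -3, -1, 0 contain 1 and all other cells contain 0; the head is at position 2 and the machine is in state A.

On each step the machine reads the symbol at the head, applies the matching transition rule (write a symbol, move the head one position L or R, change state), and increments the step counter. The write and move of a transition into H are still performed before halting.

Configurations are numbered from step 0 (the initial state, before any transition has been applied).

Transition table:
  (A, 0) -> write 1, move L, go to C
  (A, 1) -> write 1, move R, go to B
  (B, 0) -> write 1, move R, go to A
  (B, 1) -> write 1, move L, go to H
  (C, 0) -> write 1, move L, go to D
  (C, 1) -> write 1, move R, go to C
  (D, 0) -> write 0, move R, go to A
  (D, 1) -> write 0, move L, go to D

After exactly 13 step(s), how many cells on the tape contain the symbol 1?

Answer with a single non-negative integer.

Step 1: in state A at pos 2, read 0 -> (A,0)->write 1,move L,goto C. Now: state=C, head=1, tape[-4..3]=01011010 (head:      ^)
Step 2: in state C at pos 1, read 0 -> (C,0)->write 1,move L,goto D. Now: state=D, head=0, tape[-4..3]=01011110 (head:     ^)
Step 3: in state D at pos 0, read 1 -> (D,1)->write 0,move L,goto D. Now: state=D, head=-1, tape[-4..3]=01010110 (head:    ^)
Step 4: in state D at pos -1, read 1 -> (D,1)->write 0,move L,goto D. Now: state=D, head=-2, tape[-4..3]=01000110 (head:   ^)
Step 5: in state D at pos -2, read 0 -> (D,0)->write 0,move R,goto A. Now: state=A, head=-1, tape[-4..3]=01000110 (head:    ^)
Step 6: in state A at pos -1, read 0 -> (A,0)->write 1,move L,goto C. Now: state=C, head=-2, tape[-4..3]=01010110 (head:   ^)
Step 7: in state C at pos -2, read 0 -> (C,0)->write 1,move L,goto D. Now: state=D, head=-3, tape[-4..3]=01110110 (head:  ^)
Step 8: in state D at pos -3, read 1 -> (D,1)->write 0,move L,goto D. Now: state=D, head=-4, tape[-5..3]=000110110 (head:  ^)
Step 9: in state D at pos -4, read 0 -> (D,0)->write 0,move R,goto A. Now: state=A, head=-3, tape[-5..3]=000110110 (head:   ^)
Step 10: in state A at pos -3, read 0 -> (A,0)->write 1,move L,goto C. Now: state=C, head=-4, tape[-5..3]=001110110 (head:  ^)
Step 11: in state C at pos -4, read 0 -> (C,0)->write 1,move L,goto D. Now: state=D, head=-5, tape[-6..3]=0011110110 (head:  ^)
Step 12: in state D at pos -5, read 0 -> (D,0)->write 0,move R,goto A. Now: state=A, head=-4, tape[-6..3]=0011110110 (head:   ^)
Step 13: in state A at pos -4, read 1 -> (A,1)->write 1,move R,goto B. Now: state=B, head=-3, tape[-6..3]=0011110110 (head:    ^)
Cells containing 1 after step 13: {-4, -3, -2, -1, 1, 2} -> 6 cell(s)

Answer: 6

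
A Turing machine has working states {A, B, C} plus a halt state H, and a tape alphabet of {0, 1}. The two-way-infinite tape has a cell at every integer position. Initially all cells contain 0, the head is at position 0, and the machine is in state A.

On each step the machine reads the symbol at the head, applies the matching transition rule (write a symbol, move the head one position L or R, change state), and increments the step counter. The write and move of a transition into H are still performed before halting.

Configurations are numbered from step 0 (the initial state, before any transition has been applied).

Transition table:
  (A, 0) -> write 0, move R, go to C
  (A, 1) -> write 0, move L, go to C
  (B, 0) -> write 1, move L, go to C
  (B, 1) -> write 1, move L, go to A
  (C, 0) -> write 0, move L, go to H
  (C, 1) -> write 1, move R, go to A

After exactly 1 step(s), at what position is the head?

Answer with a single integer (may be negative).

Answer: 1

Derivation:
Step 1: in state A at pos 0, read 0 -> (A,0)->write 0,move R,goto C. Now: state=C, head=1, tape[-1..2]=0000 (head:   ^)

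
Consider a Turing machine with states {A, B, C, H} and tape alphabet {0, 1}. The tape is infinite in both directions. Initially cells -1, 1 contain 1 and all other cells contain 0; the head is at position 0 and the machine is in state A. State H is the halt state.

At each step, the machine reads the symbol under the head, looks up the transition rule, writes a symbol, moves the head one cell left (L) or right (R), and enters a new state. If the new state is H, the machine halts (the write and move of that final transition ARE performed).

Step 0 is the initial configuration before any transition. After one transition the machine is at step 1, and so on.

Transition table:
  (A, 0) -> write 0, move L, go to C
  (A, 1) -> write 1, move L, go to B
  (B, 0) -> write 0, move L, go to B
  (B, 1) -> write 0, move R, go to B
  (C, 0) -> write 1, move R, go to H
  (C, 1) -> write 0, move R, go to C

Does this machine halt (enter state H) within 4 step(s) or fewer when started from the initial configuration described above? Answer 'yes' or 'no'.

Step 1: in state A at pos 0, read 0 -> (A,0)->write 0,move L,goto C. Now: state=C, head=-1, tape[-2..2]=01010 (head:  ^)
Step 2: in state C at pos -1, read 1 -> (C,1)->write 0,move R,goto C. Now: state=C, head=0, tape[-2..2]=00010 (head:   ^)
Step 3: in state C at pos 0, read 0 -> (C,0)->write 1,move R,goto H. Now: state=H, head=1, tape[-2..2]=00110 (head:    ^)
State H reached at step 3; 3 <= 4 -> yes

Answer: yes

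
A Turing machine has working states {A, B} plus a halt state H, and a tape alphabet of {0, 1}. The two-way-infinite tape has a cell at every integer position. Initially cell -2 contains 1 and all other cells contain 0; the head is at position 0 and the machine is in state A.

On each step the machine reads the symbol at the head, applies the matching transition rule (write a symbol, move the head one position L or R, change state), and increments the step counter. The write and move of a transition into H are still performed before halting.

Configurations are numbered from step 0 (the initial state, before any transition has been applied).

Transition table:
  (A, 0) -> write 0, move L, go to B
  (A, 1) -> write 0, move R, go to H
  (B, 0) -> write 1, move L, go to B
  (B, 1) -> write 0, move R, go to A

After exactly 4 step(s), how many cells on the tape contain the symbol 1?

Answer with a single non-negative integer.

Step 1: in state A at pos 0, read 0 -> (A,0)->write 0,move L,goto B. Now: state=B, head=-1, tape[-3..1]=01000 (head:   ^)
Step 2: in state B at pos -1, read 0 -> (B,0)->write 1,move L,goto B. Now: state=B, head=-2, tape[-3..1]=01100 (head:  ^)
Step 3: in state B at pos -2, read 1 -> (B,1)->write 0,move R,goto A. Now: state=A, head=-1, tape[-3..1]=00100 (head:   ^)
Step 4: in state A at pos -1, read 1 -> (A,1)->write 0,move R,goto H. Now: state=H, head=0, tape[-3..1]=00000 (head:    ^)
No cell contains 1 after step 4 -> 0 cell(s)

Answer: 0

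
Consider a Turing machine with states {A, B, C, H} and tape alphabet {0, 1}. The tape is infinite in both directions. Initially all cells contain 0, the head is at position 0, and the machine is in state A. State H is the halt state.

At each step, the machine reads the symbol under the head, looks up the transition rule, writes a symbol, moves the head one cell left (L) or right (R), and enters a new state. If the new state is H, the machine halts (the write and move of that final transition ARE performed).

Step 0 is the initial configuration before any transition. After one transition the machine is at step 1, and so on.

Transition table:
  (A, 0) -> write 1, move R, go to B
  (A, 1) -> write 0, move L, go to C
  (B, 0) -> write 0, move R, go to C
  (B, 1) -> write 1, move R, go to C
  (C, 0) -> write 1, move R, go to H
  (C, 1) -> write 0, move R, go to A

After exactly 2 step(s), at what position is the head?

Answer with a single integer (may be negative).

Answer: 2

Derivation:
Step 1: in state A at pos 0, read 0 -> (A,0)->write 1,move R,goto B. Now: state=B, head=1, tape[-1..2]=0100 (head:   ^)
Step 2: in state B at pos 1, read 0 -> (B,0)->write 0,move R,goto C. Now: state=C, head=2, tape[-1..3]=01000 (head:    ^)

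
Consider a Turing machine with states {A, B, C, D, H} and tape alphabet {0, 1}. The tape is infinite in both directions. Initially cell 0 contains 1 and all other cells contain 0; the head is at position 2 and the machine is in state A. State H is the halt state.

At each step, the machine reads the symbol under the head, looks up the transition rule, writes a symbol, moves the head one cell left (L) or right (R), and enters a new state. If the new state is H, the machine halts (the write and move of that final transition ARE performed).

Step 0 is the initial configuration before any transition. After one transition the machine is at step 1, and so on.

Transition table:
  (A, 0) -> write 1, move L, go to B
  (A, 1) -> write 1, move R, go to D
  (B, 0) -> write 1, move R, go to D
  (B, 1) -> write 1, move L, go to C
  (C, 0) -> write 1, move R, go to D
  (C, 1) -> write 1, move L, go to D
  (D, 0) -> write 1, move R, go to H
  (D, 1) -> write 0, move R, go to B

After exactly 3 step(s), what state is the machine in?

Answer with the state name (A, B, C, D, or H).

Answer: B

Derivation:
Step 1: in state A at pos 2, read 0 -> (A,0)->write 1,move L,goto B. Now: state=B, head=1, tape[-1..3]=01010 (head:   ^)
Step 2: in state B at pos 1, read 0 -> (B,0)->write 1,move R,goto D. Now: state=D, head=2, tape[-1..3]=01110 (head:    ^)
Step 3: in state D at pos 2, read 1 -> (D,1)->write 0,move R,goto B. Now: state=B, head=3, tape[-1..4]=011000 (head:     ^)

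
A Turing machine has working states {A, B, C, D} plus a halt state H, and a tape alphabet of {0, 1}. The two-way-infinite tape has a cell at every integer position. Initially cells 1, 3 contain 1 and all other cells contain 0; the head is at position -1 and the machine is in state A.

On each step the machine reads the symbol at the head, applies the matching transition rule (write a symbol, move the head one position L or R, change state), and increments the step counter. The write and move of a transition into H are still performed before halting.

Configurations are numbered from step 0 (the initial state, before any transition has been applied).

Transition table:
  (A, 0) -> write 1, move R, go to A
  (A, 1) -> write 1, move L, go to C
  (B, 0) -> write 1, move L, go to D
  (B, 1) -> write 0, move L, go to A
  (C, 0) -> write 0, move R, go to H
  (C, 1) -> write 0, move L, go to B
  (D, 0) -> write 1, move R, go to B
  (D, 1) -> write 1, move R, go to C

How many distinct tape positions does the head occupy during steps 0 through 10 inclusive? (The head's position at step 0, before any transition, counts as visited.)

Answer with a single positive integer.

Answer: 4

Derivation:
Step 1: in state A at pos -1, read 0 -> (A,0)->write 1,move R,goto A. Now: state=A, head=0, tape[-2..4]=0101010 (head:   ^)
Step 2: in state A at pos 0, read 0 -> (A,0)->write 1,move R,goto A. Now: state=A, head=1, tape[-2..4]=0111010 (head:    ^)
Step 3: in state A at pos 1, read 1 -> (A,1)->write 1,move L,goto C. Now: state=C, head=0, tape[-2..4]=0111010 (head:   ^)
Step 4: in state C at pos 0, read 1 -> (C,1)->write 0,move L,goto B. Now: state=B, head=-1, tape[-2..4]=0101010 (head:  ^)
Step 5: in state B at pos -1, read 1 -> (B,1)->write 0,move L,goto A. Now: state=A, head=-2, tape[-3..4]=00001010 (head:  ^)
Step 6: in state A at pos -2, read 0 -> (A,0)->write 1,move R,goto A. Now: state=A, head=-1, tape[-3..4]=01001010 (head:   ^)
Step 7: in state A at pos -1, read 0 -> (A,0)->write 1,move R,goto A. Now: state=A, head=0, tape[-3..4]=01101010 (head:    ^)
Step 8: in state A at pos 0, read 0 -> (A,0)->write 1,move R,goto A. Now: state=A, head=1, tape[-3..4]=01111010 (head:     ^)
Step 9: in state A at pos 1, read 1 -> (A,1)->write 1,move L,goto C. Now: state=C, head=0, tape[-3..4]=01111010 (head:    ^)
Step 10: in state C at pos 0, read 1 -> (C,1)->write 0,move L,goto B. Now: state=B, head=-1, tape[-3..4]=01101010 (head:   ^)
Head positions at steps 0..10: starting at -1, distinct positions visited = {-2, -1, 0, 1} -> 4 position(s)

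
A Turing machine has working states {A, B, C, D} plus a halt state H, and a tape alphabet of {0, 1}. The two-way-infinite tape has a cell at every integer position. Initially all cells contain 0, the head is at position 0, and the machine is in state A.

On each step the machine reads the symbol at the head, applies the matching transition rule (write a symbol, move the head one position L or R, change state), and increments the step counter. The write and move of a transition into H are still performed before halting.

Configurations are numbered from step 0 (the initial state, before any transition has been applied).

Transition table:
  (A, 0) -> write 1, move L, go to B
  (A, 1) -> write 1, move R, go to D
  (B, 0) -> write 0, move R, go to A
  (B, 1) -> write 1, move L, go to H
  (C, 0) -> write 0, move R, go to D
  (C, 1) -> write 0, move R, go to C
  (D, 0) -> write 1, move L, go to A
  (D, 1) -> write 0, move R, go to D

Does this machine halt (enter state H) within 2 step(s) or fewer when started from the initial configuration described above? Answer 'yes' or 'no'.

Step 1: in state A at pos 0, read 0 -> (A,0)->write 1,move L,goto B. Now: state=B, head=-1, tape[-2..1]=0010 (head:  ^)
Step 2: in state B at pos -1, read 0 -> (B,0)->write 0,move R,goto A. Now: state=A, head=0, tape[-2..1]=0010 (head:   ^)
After 2 step(s): state = A (not H) -> not halted within 2 -> no

Answer: no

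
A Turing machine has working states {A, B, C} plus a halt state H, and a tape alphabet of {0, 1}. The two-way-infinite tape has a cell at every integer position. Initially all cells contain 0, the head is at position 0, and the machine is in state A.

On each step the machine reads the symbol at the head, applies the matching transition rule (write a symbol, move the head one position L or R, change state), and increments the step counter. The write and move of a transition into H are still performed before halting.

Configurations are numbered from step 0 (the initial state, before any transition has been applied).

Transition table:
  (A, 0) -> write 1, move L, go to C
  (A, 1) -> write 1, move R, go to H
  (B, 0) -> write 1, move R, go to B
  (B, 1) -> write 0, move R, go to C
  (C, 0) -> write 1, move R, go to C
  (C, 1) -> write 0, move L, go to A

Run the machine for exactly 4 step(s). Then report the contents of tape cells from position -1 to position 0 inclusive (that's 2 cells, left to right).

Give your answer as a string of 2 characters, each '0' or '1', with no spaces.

Step 1: in state A at pos 0, read 0 -> (A,0)->write 1,move L,goto C. Now: state=C, head=-1, tape[-2..1]=0010 (head:  ^)
Step 2: in state C at pos -1, read 0 -> (C,0)->write 1,move R,goto C. Now: state=C, head=0, tape[-2..1]=0110 (head:   ^)
Step 3: in state C at pos 0, read 1 -> (C,1)->write 0,move L,goto A. Now: state=A, head=-1, tape[-2..1]=0100 (head:  ^)
Step 4: in state A at pos -1, read 1 -> (A,1)->write 1,move R,goto H. Now: state=H, head=0, tape[-2..1]=0100 (head:   ^)

Answer: 10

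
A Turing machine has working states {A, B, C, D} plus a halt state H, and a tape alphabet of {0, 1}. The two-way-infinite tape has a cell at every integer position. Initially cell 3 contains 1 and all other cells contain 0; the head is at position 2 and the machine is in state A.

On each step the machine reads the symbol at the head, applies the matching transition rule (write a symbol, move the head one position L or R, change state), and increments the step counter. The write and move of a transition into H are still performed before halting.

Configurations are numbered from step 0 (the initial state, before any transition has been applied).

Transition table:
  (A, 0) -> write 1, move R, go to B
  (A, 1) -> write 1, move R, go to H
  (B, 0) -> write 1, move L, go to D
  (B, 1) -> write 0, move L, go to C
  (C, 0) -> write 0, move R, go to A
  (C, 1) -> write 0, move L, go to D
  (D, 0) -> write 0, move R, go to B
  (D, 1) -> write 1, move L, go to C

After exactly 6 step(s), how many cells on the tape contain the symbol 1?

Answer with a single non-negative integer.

Answer: 1

Derivation:
Step 1: in state A at pos 2, read 0 -> (A,0)->write 1,move R,goto B. Now: state=B, head=3, tape[1..4]=0110 (head:   ^)
Step 2: in state B at pos 3, read 1 -> (B,1)->write 0,move L,goto C. Now: state=C, head=2, tape[1..4]=0100 (head:  ^)
Step 3: in state C at pos 2, read 1 -> (C,1)->write 0,move L,goto D. Now: state=D, head=1, tape[0..4]=00000 (head:  ^)
Step 4: in state D at pos 1, read 0 -> (D,0)->write 0,move R,goto B. Now: state=B, head=2, tape[0..4]=00000 (head:   ^)
Step 5: in state B at pos 2, read 0 -> (B,0)->write 1,move L,goto D. Now: state=D, head=1, tape[0..4]=00100 (head:  ^)
Step 6: in state D at pos 1, read 0 -> (D,0)->write 0,move R,goto B. Now: state=B, head=2, tape[0..4]=00100 (head:   ^)
Cells containing 1 after step 6: {2} -> 1 cell(s)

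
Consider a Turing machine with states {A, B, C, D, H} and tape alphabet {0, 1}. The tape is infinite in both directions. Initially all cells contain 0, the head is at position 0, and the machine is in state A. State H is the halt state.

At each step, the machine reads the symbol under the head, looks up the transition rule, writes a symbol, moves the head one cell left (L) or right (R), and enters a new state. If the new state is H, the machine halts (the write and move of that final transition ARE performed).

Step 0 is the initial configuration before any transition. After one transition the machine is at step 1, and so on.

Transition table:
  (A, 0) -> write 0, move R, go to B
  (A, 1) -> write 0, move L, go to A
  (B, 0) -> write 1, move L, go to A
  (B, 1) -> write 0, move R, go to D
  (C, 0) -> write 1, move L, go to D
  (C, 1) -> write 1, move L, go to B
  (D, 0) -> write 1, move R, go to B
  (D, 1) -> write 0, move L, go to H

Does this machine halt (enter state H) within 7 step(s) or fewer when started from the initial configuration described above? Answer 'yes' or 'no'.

Step 1: in state A at pos 0, read 0 -> (A,0)->write 0,move R,goto B. Now: state=B, head=1, tape[-1..2]=0000 (head:   ^)
Step 2: in state B at pos 1, read 0 -> (B,0)->write 1,move L,goto A. Now: state=A, head=0, tape[-1..2]=0010 (head:  ^)
Step 3: in state A at pos 0, read 0 -> (A,0)->write 0,move R,goto B. Now: state=B, head=1, tape[-1..2]=0010 (head:   ^)
Step 4: in state B at pos 1, read 1 -> (B,1)->write 0,move R,goto D. Now: state=D, head=2, tape[-1..3]=00000 (head:    ^)
Step 5: in state D at pos 2, read 0 -> (D,0)->write 1,move R,goto B. Now: state=B, head=3, tape[-1..4]=000100 (head:     ^)
Step 6: in state B at pos 3, read 0 -> (B,0)->write 1,move L,goto A. Now: state=A, head=2, tape[-1..4]=000110 (head:    ^)
Step 7: in state A at pos 2, read 1 -> (A,1)->write 0,move L,goto A. Now: state=A, head=1, tape[-1..4]=000010 (head:   ^)
After 7 step(s): state = A (not H) -> not halted within 7 -> no

Answer: no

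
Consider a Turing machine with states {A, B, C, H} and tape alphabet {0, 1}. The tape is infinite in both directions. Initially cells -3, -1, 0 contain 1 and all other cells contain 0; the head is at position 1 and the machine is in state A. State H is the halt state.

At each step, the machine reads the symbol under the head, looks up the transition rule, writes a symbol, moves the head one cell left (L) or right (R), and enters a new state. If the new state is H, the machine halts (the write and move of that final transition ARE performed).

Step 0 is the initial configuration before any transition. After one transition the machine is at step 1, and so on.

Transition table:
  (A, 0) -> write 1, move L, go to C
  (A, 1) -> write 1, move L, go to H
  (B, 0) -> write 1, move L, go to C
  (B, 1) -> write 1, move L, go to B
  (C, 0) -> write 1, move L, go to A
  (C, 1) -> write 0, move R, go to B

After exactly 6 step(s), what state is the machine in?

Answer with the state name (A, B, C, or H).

Answer: B

Derivation:
Step 1: in state A at pos 1, read 0 -> (A,0)->write 1,move L,goto C. Now: state=C, head=0, tape[-4..2]=0101110 (head:     ^)
Step 2: in state C at pos 0, read 1 -> (C,1)->write 0,move R,goto B. Now: state=B, head=1, tape[-4..2]=0101010 (head:      ^)
Step 3: in state B at pos 1, read 1 -> (B,1)->write 1,move L,goto B. Now: state=B, head=0, tape[-4..2]=0101010 (head:     ^)
Step 4: in state B at pos 0, read 0 -> (B,0)->write 1,move L,goto C. Now: state=C, head=-1, tape[-4..2]=0101110 (head:    ^)
Step 5: in state C at pos -1, read 1 -> (C,1)->write 0,move R,goto B. Now: state=B, head=0, tape[-4..2]=0100110 (head:     ^)
Step 6: in state B at pos 0, read 1 -> (B,1)->write 1,move L,goto B. Now: state=B, head=-1, tape[-4..2]=0100110 (head:    ^)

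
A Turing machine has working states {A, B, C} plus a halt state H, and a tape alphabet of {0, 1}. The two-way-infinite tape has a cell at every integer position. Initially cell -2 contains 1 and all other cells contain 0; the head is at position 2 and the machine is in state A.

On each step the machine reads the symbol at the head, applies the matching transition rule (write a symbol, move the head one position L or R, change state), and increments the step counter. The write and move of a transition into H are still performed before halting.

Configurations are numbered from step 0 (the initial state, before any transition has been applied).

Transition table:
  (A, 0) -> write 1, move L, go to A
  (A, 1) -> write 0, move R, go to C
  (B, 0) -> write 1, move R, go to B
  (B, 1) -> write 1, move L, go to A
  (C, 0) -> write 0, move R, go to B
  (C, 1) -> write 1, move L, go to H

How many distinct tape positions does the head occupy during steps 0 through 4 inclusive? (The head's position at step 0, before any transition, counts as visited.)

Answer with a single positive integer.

Step 1: in state A at pos 2, read 0 -> (A,0)->write 1,move L,goto A. Now: state=A, head=1, tape[-3..3]=0100010 (head:     ^)
Step 2: in state A at pos 1, read 0 -> (A,0)->write 1,move L,goto A. Now: state=A, head=0, tape[-3..3]=0100110 (head:    ^)
Step 3: in state A at pos 0, read 0 -> (A,0)->write 1,move L,goto A. Now: state=A, head=-1, tape[-3..3]=0101110 (head:   ^)
Step 4: in state A at pos -1, read 0 -> (A,0)->write 1,move L,goto A. Now: state=A, head=-2, tape[-3..3]=0111110 (head:  ^)
Head positions at steps 0..4: starting at 2, distinct positions visited = {-2, -1, 0, 1, 2} -> 5 position(s)

Answer: 5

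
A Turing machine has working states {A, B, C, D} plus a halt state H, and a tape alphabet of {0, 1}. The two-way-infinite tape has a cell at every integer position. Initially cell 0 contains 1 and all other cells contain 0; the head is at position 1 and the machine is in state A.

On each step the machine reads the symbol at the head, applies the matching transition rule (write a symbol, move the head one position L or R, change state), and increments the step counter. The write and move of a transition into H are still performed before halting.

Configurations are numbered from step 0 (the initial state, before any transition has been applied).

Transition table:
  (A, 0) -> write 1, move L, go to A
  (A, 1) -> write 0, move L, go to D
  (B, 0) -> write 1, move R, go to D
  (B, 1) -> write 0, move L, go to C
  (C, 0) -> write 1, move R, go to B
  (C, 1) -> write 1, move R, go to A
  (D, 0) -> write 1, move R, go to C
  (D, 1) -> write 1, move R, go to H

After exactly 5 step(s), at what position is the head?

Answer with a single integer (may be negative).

Answer: 0

Derivation:
Step 1: in state A at pos 1, read 0 -> (A,0)->write 1,move L,goto A. Now: state=A, head=0, tape[-1..2]=0110 (head:  ^)
Step 2: in state A at pos 0, read 1 -> (A,1)->write 0,move L,goto D. Now: state=D, head=-1, tape[-2..2]=00010 (head:  ^)
Step 3: in state D at pos -1, read 0 -> (D,0)->write 1,move R,goto C. Now: state=C, head=0, tape[-2..2]=01010 (head:   ^)
Step 4: in state C at pos 0, read 0 -> (C,0)->write 1,move R,goto B. Now: state=B, head=1, tape[-2..2]=01110 (head:    ^)
Step 5: in state B at pos 1, read 1 -> (B,1)->write 0,move L,goto C. Now: state=C, head=0, tape[-2..2]=01100 (head:   ^)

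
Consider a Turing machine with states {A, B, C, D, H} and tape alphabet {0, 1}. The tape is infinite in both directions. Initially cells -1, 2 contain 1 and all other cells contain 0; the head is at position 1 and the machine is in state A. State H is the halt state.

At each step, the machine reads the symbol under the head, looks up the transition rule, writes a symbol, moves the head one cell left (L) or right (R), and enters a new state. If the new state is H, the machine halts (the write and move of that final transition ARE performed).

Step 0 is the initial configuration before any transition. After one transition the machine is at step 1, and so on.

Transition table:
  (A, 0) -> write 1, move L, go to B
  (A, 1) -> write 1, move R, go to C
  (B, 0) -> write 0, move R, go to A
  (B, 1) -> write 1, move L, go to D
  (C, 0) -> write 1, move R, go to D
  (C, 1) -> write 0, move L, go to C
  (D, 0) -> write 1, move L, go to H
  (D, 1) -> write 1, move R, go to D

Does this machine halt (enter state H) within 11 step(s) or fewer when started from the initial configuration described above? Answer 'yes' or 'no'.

Answer: yes

Derivation:
Step 1: in state A at pos 1, read 0 -> (A,0)->write 1,move L,goto B. Now: state=B, head=0, tape[-2..3]=010110 (head:   ^)
Step 2: in state B at pos 0, read 0 -> (B,0)->write 0,move R,goto A. Now: state=A, head=1, tape[-2..3]=010110 (head:    ^)
Step 3: in state A at pos 1, read 1 -> (A,1)->write 1,move R,goto C. Now: state=C, head=2, tape[-2..3]=010110 (head:     ^)
Step 4: in state C at pos 2, read 1 -> (C,1)->write 0,move L,goto C. Now: state=C, head=1, tape[-2..3]=010100 (head:    ^)
Step 5: in state C at pos 1, read 1 -> (C,1)->write 0,move L,goto C. Now: state=C, head=0, tape[-2..3]=010000 (head:   ^)
Step 6: in state C at pos 0, read 0 -> (C,0)->write 1,move R,goto D. Now: state=D, head=1, tape[-2..3]=011000 (head:    ^)
Step 7: in state D at pos 1, read 0 -> (D,0)->write 1,move L,goto H. Now: state=H, head=0, tape[-2..3]=011100 (head:   ^)
State H reached at step 7; 7 <= 11 -> yes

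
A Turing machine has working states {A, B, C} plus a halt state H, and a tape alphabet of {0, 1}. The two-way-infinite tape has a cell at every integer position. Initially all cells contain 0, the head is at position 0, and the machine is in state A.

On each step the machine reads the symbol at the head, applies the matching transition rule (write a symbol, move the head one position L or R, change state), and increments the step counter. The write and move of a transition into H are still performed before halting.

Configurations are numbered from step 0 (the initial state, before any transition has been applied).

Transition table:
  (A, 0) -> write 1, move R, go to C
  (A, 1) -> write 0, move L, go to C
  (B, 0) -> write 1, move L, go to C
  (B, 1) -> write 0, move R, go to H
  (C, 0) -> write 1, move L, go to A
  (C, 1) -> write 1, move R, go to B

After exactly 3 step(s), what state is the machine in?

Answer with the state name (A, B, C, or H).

Step 1: in state A at pos 0, read 0 -> (A,0)->write 1,move R,goto C. Now: state=C, head=1, tape[-1..2]=0100 (head:   ^)
Step 2: in state C at pos 1, read 0 -> (C,0)->write 1,move L,goto A. Now: state=A, head=0, tape[-1..2]=0110 (head:  ^)
Step 3: in state A at pos 0, read 1 -> (A,1)->write 0,move L,goto C. Now: state=C, head=-1, tape[-2..2]=00010 (head:  ^)

Answer: C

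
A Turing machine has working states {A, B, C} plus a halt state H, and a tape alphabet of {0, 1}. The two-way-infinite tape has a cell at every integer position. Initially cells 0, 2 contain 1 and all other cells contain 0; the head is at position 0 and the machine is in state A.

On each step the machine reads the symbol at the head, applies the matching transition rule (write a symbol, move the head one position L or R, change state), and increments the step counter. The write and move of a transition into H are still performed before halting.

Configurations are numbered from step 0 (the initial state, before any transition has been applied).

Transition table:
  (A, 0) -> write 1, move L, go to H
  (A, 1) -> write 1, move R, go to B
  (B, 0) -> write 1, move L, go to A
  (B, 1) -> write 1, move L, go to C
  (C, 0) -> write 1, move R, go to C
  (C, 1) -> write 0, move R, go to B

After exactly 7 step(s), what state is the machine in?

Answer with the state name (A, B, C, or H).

Step 1: in state A at pos 0, read 1 -> (A,1)->write 1,move R,goto B. Now: state=B, head=1, tape[-1..3]=01010 (head:   ^)
Step 2: in state B at pos 1, read 0 -> (B,0)->write 1,move L,goto A. Now: state=A, head=0, tape[-1..3]=01110 (head:  ^)
Step 3: in state A at pos 0, read 1 -> (A,1)->write 1,move R,goto B. Now: state=B, head=1, tape[-1..3]=01110 (head:   ^)
Step 4: in state B at pos 1, read 1 -> (B,1)->write 1,move L,goto C. Now: state=C, head=0, tape[-1..3]=01110 (head:  ^)
Step 5: in state C at pos 0, read 1 -> (C,1)->write 0,move R,goto B. Now: state=B, head=1, tape[-1..3]=00110 (head:   ^)
Step 6: in state B at pos 1, read 1 -> (B,1)->write 1,move L,goto C. Now: state=C, head=0, tape[-1..3]=00110 (head:  ^)
Step 7: in state C at pos 0, read 0 -> (C,0)->write 1,move R,goto C. Now: state=C, head=1, tape[-1..3]=01110 (head:   ^)

Answer: C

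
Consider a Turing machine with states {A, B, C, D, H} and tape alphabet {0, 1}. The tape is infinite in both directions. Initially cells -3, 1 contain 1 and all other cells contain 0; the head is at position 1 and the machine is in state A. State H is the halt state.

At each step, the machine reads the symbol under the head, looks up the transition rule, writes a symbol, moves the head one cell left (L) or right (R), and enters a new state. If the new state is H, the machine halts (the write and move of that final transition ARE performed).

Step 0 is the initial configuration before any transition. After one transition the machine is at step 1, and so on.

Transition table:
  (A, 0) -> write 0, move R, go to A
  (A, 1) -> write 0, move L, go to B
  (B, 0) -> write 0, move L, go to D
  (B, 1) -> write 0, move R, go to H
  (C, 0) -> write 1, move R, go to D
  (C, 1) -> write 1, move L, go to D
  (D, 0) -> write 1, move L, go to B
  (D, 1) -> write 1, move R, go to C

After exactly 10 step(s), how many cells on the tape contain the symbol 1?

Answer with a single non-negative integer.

Step 1: in state A at pos 1, read 1 -> (A,1)->write 0,move L,goto B. Now: state=B, head=0, tape[-4..2]=0100000 (head:     ^)
Step 2: in state B at pos 0, read 0 -> (B,0)->write 0,move L,goto D. Now: state=D, head=-1, tape[-4..2]=0100000 (head:    ^)
Step 3: in state D at pos -1, read 0 -> (D,0)->write 1,move L,goto B. Now: state=B, head=-2, tape[-4..2]=0101000 (head:   ^)
Step 4: in state B at pos -2, read 0 -> (B,0)->write 0,move L,goto D. Now: state=D, head=-3, tape[-4..2]=0101000 (head:  ^)
Step 5: in state D at pos -3, read 1 -> (D,1)->write 1,move R,goto C. Now: state=C, head=-2, tape[-4..2]=0101000 (head:   ^)
Step 6: in state C at pos -2, read 0 -> (C,0)->write 1,move R,goto D. Now: state=D, head=-1, tape[-4..2]=0111000 (head:    ^)
Step 7: in state D at pos -1, read 1 -> (D,1)->write 1,move R,goto C. Now: state=C, head=0, tape[-4..2]=0111000 (head:     ^)
Step 8: in state C at pos 0, read 0 -> (C,0)->write 1,move R,goto D. Now: state=D, head=1, tape[-4..2]=0111100 (head:      ^)
Step 9: in state D at pos 1, read 0 -> (D,0)->write 1,move L,goto B. Now: state=B, head=0, tape[-4..2]=0111110 (head:     ^)
Step 10: in state B at pos 0, read 1 -> (B,1)->write 0,move R,goto H. Now: state=H, head=1, tape[-4..2]=0111010 (head:      ^)
Cells containing 1 after step 10: {-3, -2, -1, 1} -> 4 cell(s)

Answer: 4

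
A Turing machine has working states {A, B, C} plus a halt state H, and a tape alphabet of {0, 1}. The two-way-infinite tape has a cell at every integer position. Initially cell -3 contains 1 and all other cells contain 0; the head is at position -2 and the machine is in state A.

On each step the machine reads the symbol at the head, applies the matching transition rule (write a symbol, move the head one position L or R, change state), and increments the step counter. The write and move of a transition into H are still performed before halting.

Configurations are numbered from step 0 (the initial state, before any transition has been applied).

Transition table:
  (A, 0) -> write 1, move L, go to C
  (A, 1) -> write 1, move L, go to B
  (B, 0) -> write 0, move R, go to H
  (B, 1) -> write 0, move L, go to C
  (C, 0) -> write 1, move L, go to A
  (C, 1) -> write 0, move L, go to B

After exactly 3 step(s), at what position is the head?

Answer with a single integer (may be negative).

Answer: -3

Derivation:
Step 1: in state A at pos -2, read 0 -> (A,0)->write 1,move L,goto C. Now: state=C, head=-3, tape[-4..-1]=0110 (head:  ^)
Step 2: in state C at pos -3, read 1 -> (C,1)->write 0,move L,goto B. Now: state=B, head=-4, tape[-5..-1]=00010 (head:  ^)
Step 3: in state B at pos -4, read 0 -> (B,0)->write 0,move R,goto H. Now: state=H, head=-3, tape[-5..-1]=00010 (head:   ^)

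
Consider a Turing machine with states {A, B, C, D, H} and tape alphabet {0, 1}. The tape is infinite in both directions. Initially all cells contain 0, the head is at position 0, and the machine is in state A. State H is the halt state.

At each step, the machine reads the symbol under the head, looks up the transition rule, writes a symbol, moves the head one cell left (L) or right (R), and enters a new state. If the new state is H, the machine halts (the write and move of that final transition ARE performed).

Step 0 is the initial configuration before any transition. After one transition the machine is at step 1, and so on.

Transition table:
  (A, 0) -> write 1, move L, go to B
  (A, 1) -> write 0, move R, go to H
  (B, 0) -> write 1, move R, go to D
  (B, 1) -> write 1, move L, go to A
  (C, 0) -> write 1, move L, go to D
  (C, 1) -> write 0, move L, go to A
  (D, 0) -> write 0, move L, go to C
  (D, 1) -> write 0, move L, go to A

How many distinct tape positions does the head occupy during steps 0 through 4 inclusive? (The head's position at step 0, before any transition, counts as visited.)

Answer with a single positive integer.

Answer: 2

Derivation:
Step 1: in state A at pos 0, read 0 -> (A,0)->write 1,move L,goto B. Now: state=B, head=-1, tape[-2..1]=0010 (head:  ^)
Step 2: in state B at pos -1, read 0 -> (B,0)->write 1,move R,goto D. Now: state=D, head=0, tape[-2..1]=0110 (head:   ^)
Step 3: in state D at pos 0, read 1 -> (D,1)->write 0,move L,goto A. Now: state=A, head=-1, tape[-2..1]=0100 (head:  ^)
Step 4: in state A at pos -1, read 1 -> (A,1)->write 0,move R,goto H. Now: state=H, head=0, tape[-2..1]=0000 (head:   ^)
Head positions at steps 0..4: starting at 0, distinct positions visited = {-1, 0} -> 2 position(s)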